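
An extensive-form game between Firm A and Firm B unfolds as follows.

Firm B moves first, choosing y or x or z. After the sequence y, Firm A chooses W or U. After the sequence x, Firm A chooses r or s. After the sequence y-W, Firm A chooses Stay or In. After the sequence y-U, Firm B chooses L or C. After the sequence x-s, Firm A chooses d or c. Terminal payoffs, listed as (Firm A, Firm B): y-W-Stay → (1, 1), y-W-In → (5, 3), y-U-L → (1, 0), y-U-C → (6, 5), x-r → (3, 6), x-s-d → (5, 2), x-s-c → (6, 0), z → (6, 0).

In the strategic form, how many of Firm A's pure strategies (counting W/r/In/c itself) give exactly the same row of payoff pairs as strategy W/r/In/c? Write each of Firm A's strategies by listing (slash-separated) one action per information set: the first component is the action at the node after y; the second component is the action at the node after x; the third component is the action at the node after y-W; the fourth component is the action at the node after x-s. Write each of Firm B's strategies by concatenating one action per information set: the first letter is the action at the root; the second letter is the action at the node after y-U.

Row for W/r/In/c (columns yL, yC, xL, xC, zL, zC): (5,3) (5,3) (3,6) (3,6) (6,0) (6,0).
Under W/r/In/c, Firm A's choice at the node after x-s can never be reached regardless of what Firm B does, so varying those choices leaves every outcome unchanged.
Holding the reachable choices fixed and varying the unreachable one freely already gives 2 equivalent strategies.
No other strategy reproduces this row, so those 2 are the full class: W/r/In/d, W/r/In/c.

2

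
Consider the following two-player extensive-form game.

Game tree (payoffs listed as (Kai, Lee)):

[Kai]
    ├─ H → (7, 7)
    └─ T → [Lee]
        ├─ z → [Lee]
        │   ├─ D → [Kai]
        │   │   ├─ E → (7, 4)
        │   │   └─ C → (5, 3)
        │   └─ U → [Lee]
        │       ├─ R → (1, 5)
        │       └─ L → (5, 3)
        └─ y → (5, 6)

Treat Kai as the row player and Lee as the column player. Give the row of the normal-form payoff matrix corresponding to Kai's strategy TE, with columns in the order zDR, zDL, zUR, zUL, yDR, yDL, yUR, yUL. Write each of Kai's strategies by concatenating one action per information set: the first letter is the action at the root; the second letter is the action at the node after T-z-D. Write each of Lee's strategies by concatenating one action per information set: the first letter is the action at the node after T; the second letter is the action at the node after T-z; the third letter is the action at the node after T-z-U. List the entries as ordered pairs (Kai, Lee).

(7,4) (7,4) (1,5) (5,3) (5,6) (5,6) (5,6) (5,6)

vs zDR: Kai plays T → Lee plays z at [T] → Lee plays D at [T-z] → Kai plays E at [T-z-D] → (7, 4)
vs zDL: Kai plays T → Lee plays z at [T] → Lee plays D at [T-z] → Kai plays E at [T-z-D] → (7, 4)
vs zUR: Kai plays T → Lee plays z at [T] → Lee plays U at [T-z] → Lee plays R at [T-z-U] → (1, 5)
vs zUL: Kai plays T → Lee plays z at [T] → Lee plays U at [T-z] → Lee plays L at [T-z-U] → (5, 3)
vs yDR: Kai plays T → Lee plays y at [T] → (5, 6)
vs yDL: Kai plays T → Lee plays y at [T] → (5, 6)
vs yUR: Kai plays T → Lee plays y at [T] → (5, 6)
vs yUL: Kai plays T → Lee plays y at [T] → (5, 6)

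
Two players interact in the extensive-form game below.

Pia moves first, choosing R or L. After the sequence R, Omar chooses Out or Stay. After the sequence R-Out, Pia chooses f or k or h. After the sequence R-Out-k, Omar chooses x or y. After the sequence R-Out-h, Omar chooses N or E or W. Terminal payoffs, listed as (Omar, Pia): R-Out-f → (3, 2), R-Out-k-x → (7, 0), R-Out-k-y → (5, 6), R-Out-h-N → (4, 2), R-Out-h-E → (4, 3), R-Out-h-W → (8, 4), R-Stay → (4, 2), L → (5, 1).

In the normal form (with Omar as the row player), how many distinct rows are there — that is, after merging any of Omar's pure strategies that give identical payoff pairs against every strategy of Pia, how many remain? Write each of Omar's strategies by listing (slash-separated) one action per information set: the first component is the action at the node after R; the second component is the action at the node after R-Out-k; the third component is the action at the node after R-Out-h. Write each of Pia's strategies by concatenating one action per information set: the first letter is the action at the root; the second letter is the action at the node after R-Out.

7

Omar has 12 pure strategies: Out/x/N, Out/x/E, Out/x/W, Out/y/N, Out/y/E, Out/y/W, Stay/x/N, Stay/x/E, Stay/x/W, Stay/y/N, Stay/y/E, Stay/y/W. Columns: Rf, Rk, Rh, Lf, Lk, Lh.
{Out/x/N} → row (3,2) (7,0) (4,2) (5,1) (5,1) (5,1)
{Out/x/E} → row (3,2) (7,0) (4,3) (5,1) (5,1) (5,1)
{Out/x/W} → row (3,2) (7,0) (8,4) (5,1) (5,1) (5,1)
{Out/y/N} → row (3,2) (5,6) (4,2) (5,1) (5,1) (5,1)
{Out/y/E} → row (3,2) (5,6) (4,3) (5,1) (5,1) (5,1)
{Out/y/W} → row (3,2) (5,6) (8,4) (5,1) (5,1) (5,1)
{Stay/x/N, Stay/x/E, Stay/x/W, Stay/y/N, Stay/y/E, Stay/y/W} → row (4,2) (4,2) (4,2) (5,1) (5,1) (5,1)
That's 7 distinct rows out of 12 strategies.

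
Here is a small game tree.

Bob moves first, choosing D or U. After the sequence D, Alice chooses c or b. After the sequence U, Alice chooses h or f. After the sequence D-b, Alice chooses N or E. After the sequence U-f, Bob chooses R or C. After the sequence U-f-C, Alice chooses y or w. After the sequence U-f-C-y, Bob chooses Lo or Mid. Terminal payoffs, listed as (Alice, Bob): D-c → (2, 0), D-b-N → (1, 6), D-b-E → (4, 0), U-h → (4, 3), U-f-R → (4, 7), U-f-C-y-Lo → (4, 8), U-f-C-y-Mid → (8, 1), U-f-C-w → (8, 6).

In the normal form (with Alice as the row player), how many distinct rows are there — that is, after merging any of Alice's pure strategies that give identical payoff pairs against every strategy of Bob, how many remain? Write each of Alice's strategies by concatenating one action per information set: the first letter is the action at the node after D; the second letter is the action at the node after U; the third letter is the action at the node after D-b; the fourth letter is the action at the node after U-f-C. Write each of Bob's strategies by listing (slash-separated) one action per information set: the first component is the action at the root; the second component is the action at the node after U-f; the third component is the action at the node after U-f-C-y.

Alice has 16 pure strategies: chNy, chNw, chEy, chEw, cfNy, cfNw, cfEy, cfEw, bhNy, bhNw, bhEy, bhEw, bfNy, bfNw, bfEy, bfEw. Columns: D/R/Lo, D/R/Mid, D/C/Lo, D/C/Mid, U/R/Lo, U/R/Mid, U/C/Lo, U/C/Mid.
{chNy, chNw, chEy, chEw} → row (2,0) (2,0) (2,0) (2,0) (4,3) (4,3) (4,3) (4,3)
{cfNy, cfEy} → row (2,0) (2,0) (2,0) (2,0) (4,7) (4,7) (4,8) (8,1)
{cfNw, cfEw} → row (2,0) (2,0) (2,0) (2,0) (4,7) (4,7) (8,6) (8,6)
{bhNy, bhNw} → row (1,6) (1,6) (1,6) (1,6) (4,3) (4,3) (4,3) (4,3)
{bhEy, bhEw} → row (4,0) (4,0) (4,0) (4,0) (4,3) (4,3) (4,3) (4,3)
{bfNy} → row (1,6) (1,6) (1,6) (1,6) (4,7) (4,7) (4,8) (8,1)
{bfNw} → row (1,6) (1,6) (1,6) (1,6) (4,7) (4,7) (8,6) (8,6)
{bfEy} → row (4,0) (4,0) (4,0) (4,0) (4,7) (4,7) (4,8) (8,1)
{bfEw} → row (4,0) (4,0) (4,0) (4,0) (4,7) (4,7) (8,6) (8,6)
That's 9 distinct rows out of 16 strategies.

9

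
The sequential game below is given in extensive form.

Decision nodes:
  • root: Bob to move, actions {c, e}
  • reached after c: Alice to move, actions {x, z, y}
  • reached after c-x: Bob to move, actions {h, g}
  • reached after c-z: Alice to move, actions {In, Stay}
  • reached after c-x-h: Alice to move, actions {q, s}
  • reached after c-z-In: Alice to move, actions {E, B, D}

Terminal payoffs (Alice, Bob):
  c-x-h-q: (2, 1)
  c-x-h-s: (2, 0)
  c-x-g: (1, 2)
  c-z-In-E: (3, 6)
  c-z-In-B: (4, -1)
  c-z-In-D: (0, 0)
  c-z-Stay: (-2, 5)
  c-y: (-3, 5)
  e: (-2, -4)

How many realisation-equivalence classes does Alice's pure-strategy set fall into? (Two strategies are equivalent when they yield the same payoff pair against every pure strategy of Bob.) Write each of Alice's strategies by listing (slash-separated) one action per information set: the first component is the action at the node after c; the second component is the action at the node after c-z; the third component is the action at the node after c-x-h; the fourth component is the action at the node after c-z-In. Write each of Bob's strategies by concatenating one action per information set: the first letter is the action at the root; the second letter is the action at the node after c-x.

Alice has 36 pure strategies: x/In/q/E, x/In/q/B, x/In/q/D, x/In/s/E, x/In/s/B, x/In/s/D, x/Stay/q/E, x/Stay/q/B, x/Stay/q/D, x/Stay/s/E, x/Stay/s/B, x/Stay/s/D, z/In/q/E, z/In/q/B, z/In/q/D, z/In/s/E, z/In/s/B, z/In/s/D, z/Stay/q/E, z/Stay/q/B, z/Stay/q/D, z/Stay/s/E, z/Stay/s/B, z/Stay/s/D, y/In/q/E, y/In/q/B, y/In/q/D, y/In/s/E, y/In/s/B, y/In/s/D, y/Stay/q/E, y/Stay/q/B, y/Stay/q/D, y/Stay/s/E, y/Stay/s/B, y/Stay/s/D. Columns: ch, cg, eh, eg.
{x/In/q/E, x/In/q/B, x/In/q/D, x/Stay/q/E, x/Stay/q/B, x/Stay/q/D} → row (2,1) (1,2) (-2,-4) (-2,-4)
{x/In/s/E, x/In/s/B, x/In/s/D, x/Stay/s/E, x/Stay/s/B, x/Stay/s/D} → row (2,0) (1,2) (-2,-4) (-2,-4)
{z/In/q/E, z/In/s/E} → row (3,6) (3,6) (-2,-4) (-2,-4)
{z/In/q/B, z/In/s/B} → row (4,-1) (4,-1) (-2,-4) (-2,-4)
{z/In/q/D, z/In/s/D} → row (0,0) (0,0) (-2,-4) (-2,-4)
{z/Stay/q/E, z/Stay/q/B, z/Stay/q/D, z/Stay/s/E, z/Stay/s/B, z/Stay/s/D} → row (-2,5) (-2,5) (-2,-4) (-2,-4)
{y/In/q/E, y/In/q/B, y/In/q/D, y/In/s/E, y/In/s/B, y/In/s/D, y/Stay/q/E, y/Stay/q/B, y/Stay/q/D, y/Stay/s/E, y/Stay/s/B, y/Stay/s/D} → row (-3,5) (-3,5) (-2,-4) (-2,-4)
That's 7 distinct rows out of 36 strategies.

7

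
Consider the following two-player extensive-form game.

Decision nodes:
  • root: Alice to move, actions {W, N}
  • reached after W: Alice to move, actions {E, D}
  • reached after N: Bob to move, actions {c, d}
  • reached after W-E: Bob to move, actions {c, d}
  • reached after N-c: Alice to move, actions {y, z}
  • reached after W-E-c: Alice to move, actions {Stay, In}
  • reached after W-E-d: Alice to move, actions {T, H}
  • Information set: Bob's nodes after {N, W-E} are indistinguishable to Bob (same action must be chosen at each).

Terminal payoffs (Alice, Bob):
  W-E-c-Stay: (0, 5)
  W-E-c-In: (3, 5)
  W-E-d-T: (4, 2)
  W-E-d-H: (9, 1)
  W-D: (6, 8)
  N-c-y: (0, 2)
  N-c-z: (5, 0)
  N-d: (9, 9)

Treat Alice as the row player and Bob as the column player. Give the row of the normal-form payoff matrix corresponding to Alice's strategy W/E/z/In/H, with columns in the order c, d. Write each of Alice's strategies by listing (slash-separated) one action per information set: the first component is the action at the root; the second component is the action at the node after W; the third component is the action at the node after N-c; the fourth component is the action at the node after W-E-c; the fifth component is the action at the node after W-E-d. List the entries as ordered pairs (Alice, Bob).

(3,5) (9,1)

vs c: Alice plays W → Alice plays E at [W] → Bob plays c at [W-E] → Alice plays In at [W-E-c] → (3, 5)
vs d: Alice plays W → Alice plays E at [W] → Bob plays d at [W-E] → Alice plays H at [W-E-d] → (9, 1)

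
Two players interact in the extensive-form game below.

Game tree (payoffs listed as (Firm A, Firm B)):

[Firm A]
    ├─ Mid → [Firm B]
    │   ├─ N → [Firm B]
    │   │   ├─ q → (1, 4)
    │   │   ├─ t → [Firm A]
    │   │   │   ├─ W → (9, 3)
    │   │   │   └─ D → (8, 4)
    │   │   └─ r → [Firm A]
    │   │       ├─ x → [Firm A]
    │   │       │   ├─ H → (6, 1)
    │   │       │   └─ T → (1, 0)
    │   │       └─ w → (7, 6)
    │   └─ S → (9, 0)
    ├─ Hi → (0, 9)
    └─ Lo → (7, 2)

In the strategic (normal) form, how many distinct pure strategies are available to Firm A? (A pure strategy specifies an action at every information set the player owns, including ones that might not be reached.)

24

Firm A owns the root with actions {Mid, Hi, Lo} — three choices.
Firm A owns the node after Mid-N-t with actions {W, D} — two choices.
Firm A owns the node after Mid-N-r with actions {x, w} — two choices.
Firm A owns the node after Mid-N-r-x with actions {H, T} — two choices.
A pure strategy fixes one action at each information set independently, so the count is the product 3 × 2 × 2 × 2 = 24.
(For reference, Firm B has 6 pure strategies, giving a 24×6 normal-form matrix.)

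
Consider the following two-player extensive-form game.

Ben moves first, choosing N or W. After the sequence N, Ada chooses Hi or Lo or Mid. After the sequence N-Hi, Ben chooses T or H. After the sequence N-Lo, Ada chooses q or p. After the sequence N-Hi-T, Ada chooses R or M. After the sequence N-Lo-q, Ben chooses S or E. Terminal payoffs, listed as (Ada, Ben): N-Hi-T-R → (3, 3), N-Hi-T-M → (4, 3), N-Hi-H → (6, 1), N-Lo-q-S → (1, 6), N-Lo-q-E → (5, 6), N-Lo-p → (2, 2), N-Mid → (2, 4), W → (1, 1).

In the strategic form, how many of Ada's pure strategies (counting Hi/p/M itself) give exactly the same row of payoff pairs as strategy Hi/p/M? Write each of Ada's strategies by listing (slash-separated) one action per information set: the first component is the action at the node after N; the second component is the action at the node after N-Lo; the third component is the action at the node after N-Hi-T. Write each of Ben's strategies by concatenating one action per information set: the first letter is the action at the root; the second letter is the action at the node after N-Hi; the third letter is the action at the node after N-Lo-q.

Row for Hi/p/M (columns NTS, NTE, NHS, NHE, WTS, WTE, WHS, WHE): (4,3) (4,3) (6,1) (6,1) (1,1) (1,1) (1,1) (1,1).
Under Hi/p/M, Ada's choice at the node after N-Lo can never be reached regardless of what Ben does, so varying those choices leaves every outcome unchanged.
Holding the reachable choices fixed and varying the unreachable one freely already gives 2 equivalent strategies.
No other strategy reproduces this row, so those 2 are the full class: Hi/q/M, Hi/p/M.

2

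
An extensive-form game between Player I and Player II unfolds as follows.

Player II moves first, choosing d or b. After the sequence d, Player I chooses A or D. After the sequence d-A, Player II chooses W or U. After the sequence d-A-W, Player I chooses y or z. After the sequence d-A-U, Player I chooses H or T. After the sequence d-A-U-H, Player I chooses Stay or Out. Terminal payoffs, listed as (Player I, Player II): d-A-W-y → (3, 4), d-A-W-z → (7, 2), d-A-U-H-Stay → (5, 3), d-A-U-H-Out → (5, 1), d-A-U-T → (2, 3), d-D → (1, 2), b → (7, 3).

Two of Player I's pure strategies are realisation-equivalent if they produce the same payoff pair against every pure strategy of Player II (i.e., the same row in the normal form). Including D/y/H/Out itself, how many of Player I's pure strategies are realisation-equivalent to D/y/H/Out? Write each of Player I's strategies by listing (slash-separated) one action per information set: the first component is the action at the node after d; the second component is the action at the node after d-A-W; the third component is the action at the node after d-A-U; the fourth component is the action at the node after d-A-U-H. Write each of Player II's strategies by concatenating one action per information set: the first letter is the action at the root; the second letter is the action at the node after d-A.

Row for D/y/H/Out (columns dW, dU, bW, bU): (1,2) (1,2) (7,3) (7,3).
Under D/y/H/Out, Player I's choice at the node after d-A-W and at the node after d-A-U and at the node after d-A-U-H can never be reached regardless of what Player II does, so varying those choices leaves every outcome unchanged.
Holding the reachable choices fixed and varying the unreachable ones freely already gives 2 × 2 × 2 = 8 equivalent strategies.
No other strategy reproduces this row, so those 8 are the full class: D/y/H/Stay, D/y/H/Out, D/y/T/Stay, D/y/T/Out, D/z/H/Stay, D/z/H/Out, D/z/T/Stay, D/z/T/Out.

8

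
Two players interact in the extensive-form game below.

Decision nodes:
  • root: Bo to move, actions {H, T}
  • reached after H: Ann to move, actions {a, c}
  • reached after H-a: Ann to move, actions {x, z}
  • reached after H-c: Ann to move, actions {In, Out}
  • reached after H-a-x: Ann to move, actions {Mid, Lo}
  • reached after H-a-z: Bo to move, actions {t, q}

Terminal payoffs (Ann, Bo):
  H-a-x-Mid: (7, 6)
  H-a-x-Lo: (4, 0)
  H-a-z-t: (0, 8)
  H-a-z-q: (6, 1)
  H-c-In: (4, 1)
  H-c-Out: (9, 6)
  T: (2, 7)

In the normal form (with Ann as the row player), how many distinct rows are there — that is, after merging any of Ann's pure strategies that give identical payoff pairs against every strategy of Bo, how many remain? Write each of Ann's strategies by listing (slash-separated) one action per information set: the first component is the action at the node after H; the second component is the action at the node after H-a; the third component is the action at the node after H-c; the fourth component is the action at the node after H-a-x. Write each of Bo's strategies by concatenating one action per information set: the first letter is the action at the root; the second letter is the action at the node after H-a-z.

5

Ann has 16 pure strategies: a/x/In/Mid, a/x/In/Lo, a/x/Out/Mid, a/x/Out/Lo, a/z/In/Mid, a/z/In/Lo, a/z/Out/Mid, a/z/Out/Lo, c/x/In/Mid, c/x/In/Lo, c/x/Out/Mid, c/x/Out/Lo, c/z/In/Mid, c/z/In/Lo, c/z/Out/Mid, c/z/Out/Lo. Columns: Ht, Hq, Tt, Tq.
{a/x/In/Mid, a/x/Out/Mid} → row (7,6) (7,6) (2,7) (2,7)
{a/x/In/Lo, a/x/Out/Lo} → row (4,0) (4,0) (2,7) (2,7)
{a/z/In/Mid, a/z/In/Lo, a/z/Out/Mid, a/z/Out/Lo} → row (0,8) (6,1) (2,7) (2,7)
{c/x/In/Mid, c/x/In/Lo, c/z/In/Mid, c/z/In/Lo} → row (4,1) (4,1) (2,7) (2,7)
{c/x/Out/Mid, c/x/Out/Lo, c/z/Out/Mid, c/z/Out/Lo} → row (9,6) (9,6) (2,7) (2,7)
That's 5 distinct rows out of 16 strategies.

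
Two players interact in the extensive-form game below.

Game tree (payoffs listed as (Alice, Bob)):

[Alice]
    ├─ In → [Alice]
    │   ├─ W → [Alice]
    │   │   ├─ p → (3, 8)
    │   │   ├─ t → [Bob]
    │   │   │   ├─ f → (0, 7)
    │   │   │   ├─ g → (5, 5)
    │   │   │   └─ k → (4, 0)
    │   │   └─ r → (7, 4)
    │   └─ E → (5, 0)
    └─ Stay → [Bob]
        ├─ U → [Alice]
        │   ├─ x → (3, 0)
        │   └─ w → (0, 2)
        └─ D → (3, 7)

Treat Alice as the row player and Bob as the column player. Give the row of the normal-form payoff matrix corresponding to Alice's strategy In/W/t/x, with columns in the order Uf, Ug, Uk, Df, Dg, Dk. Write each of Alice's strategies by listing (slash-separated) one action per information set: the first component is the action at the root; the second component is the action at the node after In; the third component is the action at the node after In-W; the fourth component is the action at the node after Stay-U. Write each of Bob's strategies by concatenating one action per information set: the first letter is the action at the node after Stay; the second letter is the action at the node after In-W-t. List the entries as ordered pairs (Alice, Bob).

vs Uf: Alice plays In → Alice plays W at [In] → Alice plays t at [In-W] → Bob plays f at [In-W-t] → (0, 7)
vs Ug: Alice plays In → Alice plays W at [In] → Alice plays t at [In-W] → Bob plays g at [In-W-t] → (5, 5)
vs Uk: Alice plays In → Alice plays W at [In] → Alice plays t at [In-W] → Bob plays k at [In-W-t] → (4, 0)
vs Df: Alice plays In → Alice plays W at [In] → Alice plays t at [In-W] → Bob plays f at [In-W-t] → (0, 7)
vs Dg: Alice plays In → Alice plays W at [In] → Alice plays t at [In-W] → Bob plays g at [In-W-t] → (5, 5)
vs Dk: Alice plays In → Alice plays W at [In] → Alice plays t at [In-W] → Bob plays k at [In-W-t] → (4, 0)

(0,7) (5,5) (4,0) (0,7) (5,5) (4,0)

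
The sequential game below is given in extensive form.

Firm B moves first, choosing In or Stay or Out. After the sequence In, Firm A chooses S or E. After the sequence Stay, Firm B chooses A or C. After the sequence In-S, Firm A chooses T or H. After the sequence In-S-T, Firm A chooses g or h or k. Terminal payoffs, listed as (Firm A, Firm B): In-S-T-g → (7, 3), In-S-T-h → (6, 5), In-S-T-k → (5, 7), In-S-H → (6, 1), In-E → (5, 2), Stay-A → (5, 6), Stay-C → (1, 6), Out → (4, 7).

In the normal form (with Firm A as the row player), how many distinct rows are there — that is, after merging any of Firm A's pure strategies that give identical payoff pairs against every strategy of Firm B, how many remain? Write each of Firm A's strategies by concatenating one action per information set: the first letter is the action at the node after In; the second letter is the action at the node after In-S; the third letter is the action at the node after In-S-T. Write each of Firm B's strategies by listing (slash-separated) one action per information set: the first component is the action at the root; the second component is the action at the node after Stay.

Firm A has 12 pure strategies: STg, STh, STk, SHg, SHh, SHk, ETg, ETh, ETk, EHg, EHh, EHk. Columns: In/A, In/C, Stay/A, Stay/C, Out/A, Out/C.
{STg} → row (7,3) (7,3) (5,6) (1,6) (4,7) (4,7)
{STh} → row (6,5) (6,5) (5,6) (1,6) (4,7) (4,7)
{STk} → row (5,7) (5,7) (5,6) (1,6) (4,7) (4,7)
{SHg, SHh, SHk} → row (6,1) (6,1) (5,6) (1,6) (4,7) (4,7)
{ETg, ETh, ETk, EHg, EHh, EHk} → row (5,2) (5,2) (5,6) (1,6) (4,7) (4,7)
That's 5 distinct rows out of 12 strategies.

5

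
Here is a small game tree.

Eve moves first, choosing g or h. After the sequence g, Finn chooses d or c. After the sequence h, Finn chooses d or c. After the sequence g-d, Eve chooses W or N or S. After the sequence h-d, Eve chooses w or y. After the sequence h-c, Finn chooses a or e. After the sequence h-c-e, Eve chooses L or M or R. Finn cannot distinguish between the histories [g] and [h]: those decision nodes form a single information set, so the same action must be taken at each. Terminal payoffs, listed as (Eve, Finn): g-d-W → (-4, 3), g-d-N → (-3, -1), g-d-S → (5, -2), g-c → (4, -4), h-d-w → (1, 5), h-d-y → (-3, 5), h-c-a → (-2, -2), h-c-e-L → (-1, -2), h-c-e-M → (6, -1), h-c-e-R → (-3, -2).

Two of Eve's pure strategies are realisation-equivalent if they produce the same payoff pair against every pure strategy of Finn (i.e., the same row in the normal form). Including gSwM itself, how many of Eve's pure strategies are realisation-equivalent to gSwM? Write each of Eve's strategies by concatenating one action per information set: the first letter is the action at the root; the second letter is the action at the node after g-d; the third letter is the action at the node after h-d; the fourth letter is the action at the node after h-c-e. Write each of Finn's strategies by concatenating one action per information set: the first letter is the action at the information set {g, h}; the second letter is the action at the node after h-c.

6

Row for gSwM (columns da, de, ca, ce): (5,-2) (5,-2) (4,-4) (4,-4).
Under gSwM, Eve's choice at the node after h-d and at the node after h-c-e can never be reached regardless of what Finn does, so varying those choices leaves every outcome unchanged.
Holding the reachable choices fixed and varying the unreachable ones freely already gives 2 × 3 = 6 equivalent strategies.
No other strategy reproduces this row, so those 6 are the full class: gSwL, gSwM, gSwR, gSyL, gSyM, gSyR.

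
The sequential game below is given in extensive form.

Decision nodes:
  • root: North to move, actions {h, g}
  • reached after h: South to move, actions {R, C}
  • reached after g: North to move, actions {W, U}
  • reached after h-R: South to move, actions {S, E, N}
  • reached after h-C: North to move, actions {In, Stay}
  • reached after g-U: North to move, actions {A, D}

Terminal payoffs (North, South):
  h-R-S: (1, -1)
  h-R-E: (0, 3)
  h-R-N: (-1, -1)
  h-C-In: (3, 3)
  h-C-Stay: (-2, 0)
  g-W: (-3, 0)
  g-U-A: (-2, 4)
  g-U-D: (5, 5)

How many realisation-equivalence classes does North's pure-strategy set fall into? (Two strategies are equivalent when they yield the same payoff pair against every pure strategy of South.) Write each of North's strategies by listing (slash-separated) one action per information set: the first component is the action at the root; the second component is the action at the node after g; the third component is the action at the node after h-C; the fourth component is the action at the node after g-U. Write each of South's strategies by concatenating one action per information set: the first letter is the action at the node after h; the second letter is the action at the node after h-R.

North has 16 pure strategies: h/W/In/A, h/W/In/D, h/W/Stay/A, h/W/Stay/D, h/U/In/A, h/U/In/D, h/U/Stay/A, h/U/Stay/D, g/W/In/A, g/W/In/D, g/W/Stay/A, g/W/Stay/D, g/U/In/A, g/U/In/D, g/U/Stay/A, g/U/Stay/D. Columns: RS, RE, RN, CS, CE, CN.
{h/W/In/A, h/W/In/D, h/U/In/A, h/U/In/D} → row (1,-1) (0,3) (-1,-1) (3,3) (3,3) (3,3)
{h/W/Stay/A, h/W/Stay/D, h/U/Stay/A, h/U/Stay/D} → row (1,-1) (0,3) (-1,-1) (-2,0) (-2,0) (-2,0)
{g/W/In/A, g/W/In/D, g/W/Stay/A, g/W/Stay/D} → row (-3,0) (-3,0) (-3,0) (-3,0) (-3,0) (-3,0)
{g/U/In/A, g/U/Stay/A} → row (-2,4) (-2,4) (-2,4) (-2,4) (-2,4) (-2,4)
{g/U/In/D, g/U/Stay/D} → row (5,5) (5,5) (5,5) (5,5) (5,5) (5,5)
That's 5 distinct rows out of 16 strategies.

5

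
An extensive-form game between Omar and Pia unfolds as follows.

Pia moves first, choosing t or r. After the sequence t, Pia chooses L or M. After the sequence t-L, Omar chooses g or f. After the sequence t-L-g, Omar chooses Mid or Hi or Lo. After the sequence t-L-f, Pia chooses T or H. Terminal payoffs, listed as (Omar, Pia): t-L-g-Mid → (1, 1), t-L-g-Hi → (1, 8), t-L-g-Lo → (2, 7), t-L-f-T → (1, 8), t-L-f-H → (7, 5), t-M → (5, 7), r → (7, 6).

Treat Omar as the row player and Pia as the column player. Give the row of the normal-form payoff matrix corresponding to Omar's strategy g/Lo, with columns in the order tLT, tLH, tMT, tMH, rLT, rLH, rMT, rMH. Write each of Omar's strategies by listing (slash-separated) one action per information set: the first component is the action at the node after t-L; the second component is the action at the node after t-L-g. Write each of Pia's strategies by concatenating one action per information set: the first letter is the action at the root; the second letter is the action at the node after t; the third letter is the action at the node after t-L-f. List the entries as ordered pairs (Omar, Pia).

vs tLT: Pia plays t → Pia plays L at [t] → Omar plays g at [t-L] → Omar plays Lo at [t-L-g] → (2, 7)
vs tLH: Pia plays t → Pia plays L at [t] → Omar plays g at [t-L] → Omar plays Lo at [t-L-g] → (2, 7)
vs tMT: Pia plays t → Pia plays M at [t] → (5, 7)
vs tMH: Pia plays t → Pia plays M at [t] → (5, 7)
vs rLT: Pia plays r → (7, 6)
vs rLH: Pia plays r → (7, 6)
vs rMT: Pia plays r → (7, 6)
vs rMH: Pia plays r → (7, 6)

(2,7) (2,7) (5,7) (5,7) (7,6) (7,6) (7,6) (7,6)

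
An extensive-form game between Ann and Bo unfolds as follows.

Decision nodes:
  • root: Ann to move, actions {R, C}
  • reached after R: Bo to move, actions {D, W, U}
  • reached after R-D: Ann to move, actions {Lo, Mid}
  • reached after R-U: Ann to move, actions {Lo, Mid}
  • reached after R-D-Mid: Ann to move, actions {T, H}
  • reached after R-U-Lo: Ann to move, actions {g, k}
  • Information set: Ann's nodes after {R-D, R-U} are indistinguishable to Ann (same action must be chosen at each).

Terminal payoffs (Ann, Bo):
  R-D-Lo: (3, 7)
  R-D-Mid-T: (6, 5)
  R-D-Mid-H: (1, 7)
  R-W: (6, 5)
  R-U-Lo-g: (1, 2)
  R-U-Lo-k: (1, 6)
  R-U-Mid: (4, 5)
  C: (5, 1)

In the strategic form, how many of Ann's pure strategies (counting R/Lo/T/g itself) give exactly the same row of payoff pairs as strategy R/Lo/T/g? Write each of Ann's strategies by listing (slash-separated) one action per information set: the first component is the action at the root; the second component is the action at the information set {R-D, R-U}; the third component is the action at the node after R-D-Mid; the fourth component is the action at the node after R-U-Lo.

2

Row for R/Lo/T/g (columns D, W, U): (3,7) (6,5) (1,2).
Under R/Lo/T/g, Ann's choice at the node after R-D-Mid can never be reached regardless of what Bo does, so varying those choices leaves every outcome unchanged.
Holding the reachable choices fixed and varying the unreachable one freely already gives 2 equivalent strategies.
No other strategy reproduces this row, so those 2 are the full class: R/Lo/T/g, R/Lo/H/g.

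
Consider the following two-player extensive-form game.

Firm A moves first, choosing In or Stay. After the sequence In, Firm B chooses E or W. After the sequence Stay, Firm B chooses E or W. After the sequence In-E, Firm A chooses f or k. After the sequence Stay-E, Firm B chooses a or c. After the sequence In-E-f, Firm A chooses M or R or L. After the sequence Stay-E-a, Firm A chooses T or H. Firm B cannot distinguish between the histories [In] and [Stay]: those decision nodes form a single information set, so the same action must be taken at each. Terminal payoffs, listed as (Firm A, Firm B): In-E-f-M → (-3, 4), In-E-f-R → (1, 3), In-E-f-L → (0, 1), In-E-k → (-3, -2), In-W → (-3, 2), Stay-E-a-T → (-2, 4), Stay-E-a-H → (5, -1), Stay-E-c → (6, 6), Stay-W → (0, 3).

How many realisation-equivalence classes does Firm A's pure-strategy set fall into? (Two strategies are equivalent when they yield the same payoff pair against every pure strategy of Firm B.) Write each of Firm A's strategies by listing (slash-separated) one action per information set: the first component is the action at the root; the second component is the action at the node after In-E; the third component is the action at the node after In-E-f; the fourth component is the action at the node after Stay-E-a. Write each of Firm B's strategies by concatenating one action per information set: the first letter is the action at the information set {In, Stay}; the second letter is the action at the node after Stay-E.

6

Firm A has 24 pure strategies: In/f/M/T, In/f/M/H, In/f/R/T, In/f/R/H, In/f/L/T, In/f/L/H, In/k/M/T, In/k/M/H, In/k/R/T, In/k/R/H, In/k/L/T, In/k/L/H, Stay/f/M/T, Stay/f/M/H, Stay/f/R/T, Stay/f/R/H, Stay/f/L/T, Stay/f/L/H, Stay/k/M/T, Stay/k/M/H, Stay/k/R/T, Stay/k/R/H, Stay/k/L/T, Stay/k/L/H. Columns: Ea, Ec, Wa, Wc.
{In/f/M/T, In/f/M/H} → row (-3,4) (-3,4) (-3,2) (-3,2)
{In/f/R/T, In/f/R/H} → row (1,3) (1,3) (-3,2) (-3,2)
{In/f/L/T, In/f/L/H} → row (0,1) (0,1) (-3,2) (-3,2)
{In/k/M/T, In/k/M/H, In/k/R/T, In/k/R/H, In/k/L/T, In/k/L/H} → row (-3,-2) (-3,-2) (-3,2) (-3,2)
{Stay/f/M/T, Stay/f/R/T, Stay/f/L/T, Stay/k/M/T, Stay/k/R/T, Stay/k/L/T} → row (-2,4) (6,6) (0,3) (0,3)
{Stay/f/M/H, Stay/f/R/H, Stay/f/L/H, Stay/k/M/H, Stay/k/R/H, Stay/k/L/H} → row (5,-1) (6,6) (0,3) (0,3)
That's 6 distinct rows out of 24 strategies.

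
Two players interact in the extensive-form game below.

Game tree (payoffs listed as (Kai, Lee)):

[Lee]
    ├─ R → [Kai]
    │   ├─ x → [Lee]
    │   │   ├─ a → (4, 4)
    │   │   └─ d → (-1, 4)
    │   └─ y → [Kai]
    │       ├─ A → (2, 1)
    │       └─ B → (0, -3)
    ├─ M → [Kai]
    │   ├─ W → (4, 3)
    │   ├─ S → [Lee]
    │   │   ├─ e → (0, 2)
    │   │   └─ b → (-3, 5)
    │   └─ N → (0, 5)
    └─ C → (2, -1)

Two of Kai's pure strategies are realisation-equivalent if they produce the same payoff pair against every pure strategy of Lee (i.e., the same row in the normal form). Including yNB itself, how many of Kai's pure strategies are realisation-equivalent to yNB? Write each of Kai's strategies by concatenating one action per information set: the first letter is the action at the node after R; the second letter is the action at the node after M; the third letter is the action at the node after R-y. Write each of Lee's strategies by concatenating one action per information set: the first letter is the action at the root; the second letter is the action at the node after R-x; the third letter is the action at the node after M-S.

1

Row for yNB (columns Rae, Rab, Rde, Rdb, Mae, Mab, Mde, Mdb, Cae, Cab, Cde, Cdb): (0,-3) (0,-3) (0,-3) (0,-3) (0,5) (0,5) (0,5) (0,5) (2,-1) (2,-1) (2,-1) (2,-1).
Every one of Kai's information sets is on the play path for some reply by Lee when Kai follows yNB.
Changing the action at any of them therefore changes at least one column, so only yNB itself gives this row.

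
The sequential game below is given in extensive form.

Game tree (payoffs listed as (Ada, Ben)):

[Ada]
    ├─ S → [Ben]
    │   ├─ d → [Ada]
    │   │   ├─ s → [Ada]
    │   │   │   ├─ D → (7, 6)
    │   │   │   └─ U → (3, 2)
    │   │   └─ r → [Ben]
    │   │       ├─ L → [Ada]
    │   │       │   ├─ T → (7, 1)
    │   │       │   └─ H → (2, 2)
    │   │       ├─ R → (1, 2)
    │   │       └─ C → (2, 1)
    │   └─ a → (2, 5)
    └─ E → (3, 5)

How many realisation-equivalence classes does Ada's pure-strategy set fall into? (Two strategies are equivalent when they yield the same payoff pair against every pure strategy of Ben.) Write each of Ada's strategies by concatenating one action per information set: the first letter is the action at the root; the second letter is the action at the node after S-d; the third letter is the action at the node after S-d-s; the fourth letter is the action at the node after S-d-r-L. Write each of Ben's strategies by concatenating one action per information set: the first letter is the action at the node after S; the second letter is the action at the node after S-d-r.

Ada has 16 pure strategies: SsDT, SsDH, SsUT, SsUH, SrDT, SrDH, SrUT, SrUH, EsDT, EsDH, EsUT, EsUH, ErDT, ErDH, ErUT, ErUH. Columns: dL, dR, dC, aL, aR, aC.
{SsDT, SsDH} → row (7,6) (7,6) (7,6) (2,5) (2,5) (2,5)
{SsUT, SsUH} → row (3,2) (3,2) (3,2) (2,5) (2,5) (2,5)
{SrDT, SrUT} → row (7,1) (1,2) (2,1) (2,5) (2,5) (2,5)
{SrDH, SrUH} → row (2,2) (1,2) (2,1) (2,5) (2,5) (2,5)
{EsDT, EsDH, EsUT, EsUH, ErDT, ErDH, ErUT, ErUH} → row (3,5) (3,5) (3,5) (3,5) (3,5) (3,5)
That's 5 distinct rows out of 16 strategies.

5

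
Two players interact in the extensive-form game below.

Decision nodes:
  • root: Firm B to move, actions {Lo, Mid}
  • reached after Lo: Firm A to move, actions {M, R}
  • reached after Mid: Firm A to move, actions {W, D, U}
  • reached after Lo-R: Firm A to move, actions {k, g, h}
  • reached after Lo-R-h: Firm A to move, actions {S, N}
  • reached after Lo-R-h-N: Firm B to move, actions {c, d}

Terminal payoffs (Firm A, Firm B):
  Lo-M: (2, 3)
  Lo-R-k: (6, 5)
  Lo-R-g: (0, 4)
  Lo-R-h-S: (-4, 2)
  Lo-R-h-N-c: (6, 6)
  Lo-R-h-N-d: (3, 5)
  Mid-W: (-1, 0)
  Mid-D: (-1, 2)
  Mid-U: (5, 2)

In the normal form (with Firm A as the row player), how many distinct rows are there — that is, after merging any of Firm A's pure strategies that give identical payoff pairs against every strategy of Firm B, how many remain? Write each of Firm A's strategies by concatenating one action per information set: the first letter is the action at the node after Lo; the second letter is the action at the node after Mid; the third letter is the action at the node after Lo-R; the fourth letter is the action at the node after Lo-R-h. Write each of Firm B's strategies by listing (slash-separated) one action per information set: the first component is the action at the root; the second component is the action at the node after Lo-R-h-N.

Firm A has 36 pure strategies: MWkS, MWkN, MWgS, MWgN, MWhS, MWhN, MDkS, MDkN, MDgS, MDgN, MDhS, MDhN, MUkS, MUkN, MUgS, MUgN, MUhS, MUhN, RWkS, RWkN, RWgS, RWgN, RWhS, RWhN, RDkS, RDkN, RDgS, RDgN, RDhS, RDhN, RUkS, RUkN, RUgS, RUgN, RUhS, RUhN. Columns: Lo/c, Lo/d, Mid/c, Mid/d.
{MWkS, MWkN, MWgS, MWgN, MWhS, MWhN} → row (2,3) (2,3) (-1,0) (-1,0)
{MDkS, MDkN, MDgS, MDgN, MDhS, MDhN} → row (2,3) (2,3) (-1,2) (-1,2)
{MUkS, MUkN, MUgS, MUgN, MUhS, MUhN} → row (2,3) (2,3) (5,2) (5,2)
{RWkS, RWkN} → row (6,5) (6,5) (-1,0) (-1,0)
{RWgS, RWgN} → row (0,4) (0,4) (-1,0) (-1,0)
{RWhS} → row (-4,2) (-4,2) (-1,0) (-1,0)
{RWhN} → row (6,6) (3,5) (-1,0) (-1,0)
{RDkS, RDkN} → row (6,5) (6,5) (-1,2) (-1,2)
{RDgS, RDgN} → row (0,4) (0,4) (-1,2) (-1,2)
{RDhS} → row (-4,2) (-4,2) (-1,2) (-1,2)
{RDhN} → row (6,6) (3,5) (-1,2) (-1,2)
{RUkS, RUkN} → row (6,5) (6,5) (5,2) (5,2)
{RUgS, RUgN} → row (0,4) (0,4) (5,2) (5,2)
{RUhS} → row (-4,2) (-4,2) (5,2) (5,2)
{RUhN} → row (6,6) (3,5) (5,2) (5,2)
That's 15 distinct rows out of 36 strategies.

15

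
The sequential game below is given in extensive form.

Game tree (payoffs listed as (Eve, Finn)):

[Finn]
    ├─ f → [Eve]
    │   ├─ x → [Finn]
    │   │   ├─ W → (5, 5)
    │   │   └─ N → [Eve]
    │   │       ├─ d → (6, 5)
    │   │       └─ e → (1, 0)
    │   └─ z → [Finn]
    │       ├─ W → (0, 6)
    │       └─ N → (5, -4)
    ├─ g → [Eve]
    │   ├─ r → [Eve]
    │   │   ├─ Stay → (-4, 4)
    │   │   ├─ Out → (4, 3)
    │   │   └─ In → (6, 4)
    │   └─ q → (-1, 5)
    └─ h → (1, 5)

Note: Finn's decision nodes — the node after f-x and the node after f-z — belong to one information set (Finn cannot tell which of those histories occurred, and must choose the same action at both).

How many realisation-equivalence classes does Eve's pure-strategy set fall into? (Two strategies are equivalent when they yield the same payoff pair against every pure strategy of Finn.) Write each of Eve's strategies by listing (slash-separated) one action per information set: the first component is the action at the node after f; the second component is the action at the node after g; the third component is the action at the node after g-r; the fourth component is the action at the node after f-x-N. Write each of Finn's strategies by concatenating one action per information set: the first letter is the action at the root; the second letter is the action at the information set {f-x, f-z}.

12

Eve has 24 pure strategies: x/r/Stay/d, x/r/Stay/e, x/r/Out/d, x/r/Out/e, x/r/In/d, x/r/In/e, x/q/Stay/d, x/q/Stay/e, x/q/Out/d, x/q/Out/e, x/q/In/d, x/q/In/e, z/r/Stay/d, z/r/Stay/e, z/r/Out/d, z/r/Out/e, z/r/In/d, z/r/In/e, z/q/Stay/d, z/q/Stay/e, z/q/Out/d, z/q/Out/e, z/q/In/d, z/q/In/e. Columns: fW, fN, gW, gN, hW, hN.
{x/r/Stay/d} → row (5,5) (6,5) (-4,4) (-4,4) (1,5) (1,5)
{x/r/Stay/e} → row (5,5) (1,0) (-4,4) (-4,4) (1,5) (1,5)
{x/r/Out/d} → row (5,5) (6,5) (4,3) (4,3) (1,5) (1,5)
{x/r/Out/e} → row (5,5) (1,0) (4,3) (4,3) (1,5) (1,5)
{x/r/In/d} → row (5,5) (6,5) (6,4) (6,4) (1,5) (1,5)
{x/r/In/e} → row (5,5) (1,0) (6,4) (6,4) (1,5) (1,5)
{x/q/Stay/d, x/q/Out/d, x/q/In/d} → row (5,5) (6,5) (-1,5) (-1,5) (1,5) (1,5)
{x/q/Stay/e, x/q/Out/e, x/q/In/e} → row (5,5) (1,0) (-1,5) (-1,5) (1,5) (1,5)
{z/r/Stay/d, z/r/Stay/e} → row (0,6) (5,-4) (-4,4) (-4,4) (1,5) (1,5)
{z/r/Out/d, z/r/Out/e} → row (0,6) (5,-4) (4,3) (4,3) (1,5) (1,5)
{z/r/In/d, z/r/In/e} → row (0,6) (5,-4) (6,4) (6,4) (1,5) (1,5)
{z/q/Stay/d, z/q/Stay/e, z/q/Out/d, z/q/Out/e, z/q/In/d, z/q/In/e} → row (0,6) (5,-4) (-1,5) (-1,5) (1,5) (1,5)
That's 12 distinct rows out of 24 strategies.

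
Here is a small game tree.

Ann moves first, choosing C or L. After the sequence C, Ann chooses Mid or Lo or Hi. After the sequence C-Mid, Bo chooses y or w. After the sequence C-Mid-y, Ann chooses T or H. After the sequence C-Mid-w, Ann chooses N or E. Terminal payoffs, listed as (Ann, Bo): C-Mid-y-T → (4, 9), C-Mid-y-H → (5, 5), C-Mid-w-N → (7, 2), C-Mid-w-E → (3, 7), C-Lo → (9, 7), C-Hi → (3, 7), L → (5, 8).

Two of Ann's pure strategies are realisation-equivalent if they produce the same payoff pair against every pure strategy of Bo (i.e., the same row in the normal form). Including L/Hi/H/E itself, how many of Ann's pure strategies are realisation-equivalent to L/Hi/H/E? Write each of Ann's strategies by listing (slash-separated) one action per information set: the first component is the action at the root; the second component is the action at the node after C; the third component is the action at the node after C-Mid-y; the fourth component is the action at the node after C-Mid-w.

12

Row for L/Hi/H/E (columns y, w): (5,8) (5,8).
Under L/Hi/H/E, Ann's choice at the node after C and at the node after C-Mid-y and at the node after C-Mid-w can never be reached regardless of what Bo does, so varying those choices leaves every outcome unchanged.
Holding the reachable choices fixed and varying the unreachable ones freely already gives 3 × 2 × 2 = 12 equivalent strategies.
No other strategy reproduces this row, so those 12 are the full class: L/Mid/T/N, L/Mid/T/E, L/Mid/H/N, L/Mid/H/E, L/Lo/T/N, L/Lo/T/E, L/Lo/H/N, L/Lo/H/E, L/Hi/T/N, L/Hi/T/E, L/Hi/H/N, L/Hi/H/E.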